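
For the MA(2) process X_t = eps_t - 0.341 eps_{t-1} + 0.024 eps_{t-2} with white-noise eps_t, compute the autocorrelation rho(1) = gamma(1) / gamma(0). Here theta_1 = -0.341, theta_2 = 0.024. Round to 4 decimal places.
\rho(1) = -0.3126

For an MA(q) process with theta_0 = 1, the autocovariance is
  gamma(k) = sigma^2 * sum_{i=0..q-k} theta_i * theta_{i+k},
and rho(k) = gamma(k) / gamma(0). Sigma^2 cancels.
  numerator   = (1)*(-0.341) + (-0.341)*(0.024) = -0.349184.
  denominator = (1)^2 + (-0.341)^2 + (0.024)^2 = 1.116857.
  rho(1) = -0.349184 / 1.116857 = -0.3126.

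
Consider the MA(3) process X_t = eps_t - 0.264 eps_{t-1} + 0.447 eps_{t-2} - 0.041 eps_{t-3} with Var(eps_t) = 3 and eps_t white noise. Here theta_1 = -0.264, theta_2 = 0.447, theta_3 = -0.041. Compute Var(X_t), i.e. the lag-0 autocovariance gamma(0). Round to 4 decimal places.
\gamma(0) = 3.8136

For an MA(q) process X_t = eps_t + sum_i theta_i eps_{t-i} with
Var(eps_t) = sigma^2, the variance is
  gamma(0) = sigma^2 * (1 + sum_i theta_i^2).
  sum_i theta_i^2 = (-0.264)^2 + (0.447)^2 + (-0.041)^2 = 0.069696 + 0.199809 + 0.001681 = 0.271186.
  gamma(0) = 3 * (1 + 0.271186) = 3 * 1.271186 = 3.813558, which rounds to 3.8136.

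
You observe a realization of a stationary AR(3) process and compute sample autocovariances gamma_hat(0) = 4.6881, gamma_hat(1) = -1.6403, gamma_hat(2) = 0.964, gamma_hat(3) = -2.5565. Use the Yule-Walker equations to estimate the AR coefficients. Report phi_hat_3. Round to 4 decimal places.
\hat\phi_{3} = -0.5140

The Yule-Walker equations for an AR(p) process read, in matrix form,
  Gamma_p phi = r_p,   with   (Gamma_p)_{ij} = gamma(|i - j|),
                       (r_p)_i = gamma(i),   i,j = 1..p.
Substitute the sample gammas (Toeplitz matrix and right-hand side of size 3):
  Gamma_p = [[4.6881, -1.6403, 0.964], [-1.6403, 4.6881, -1.6403], [0.964, -1.6403, 4.6881]]
  r_p     = [-1.6403, 0.964, -2.5565]
Written out (R1..R3):
  (R1) 4.6881 phi_1 - 1.6403 phi_2 + 0.964 phi_3 = -1.6403
  (R2) -1.6403 phi_1 + 4.6881 phi_2 - 1.6403 phi_3 = 0.964
  (R3) 0.964 phi_1 - 1.6403 phi_2 + 4.6881 phi_3 = -2.5565
Gaussian elimination:
  R2 <- R2 - (-1.6403/4.6881) R1 = R2 - (-0.349886) R1:  4.114182 phi_2 - 1.30301 phi_3 = 0.390082
  R3 <- R3 - (0.964/4.6881) R1 = R3 - (0.205627) R1:  -1.30301 phi_2 + 4.489876 phi_3 = -2.21921
  R3 <- R3 - (-1.30301/4.114182) R2 = R3 - (-0.316712) R2:  4.077197 phi_3 = -2.095666
Back-substitution:
  phi_hat_3 = -2.095666 / 4.077197 = -0.513997
  phi_hat_2 = (0.390082 - (-1.30301)(-0.513997)) / 4.114182 = -0.067975
  phi_hat_1 = (-1.6403 - (-1.6403)(-0.067975) - (0.964)(-0.513997)) / 4.6881 = -0.267978
So phi_hat = [-0.2680, -0.0680, -0.5140].
Therefore phi_hat_3 = -0.5140.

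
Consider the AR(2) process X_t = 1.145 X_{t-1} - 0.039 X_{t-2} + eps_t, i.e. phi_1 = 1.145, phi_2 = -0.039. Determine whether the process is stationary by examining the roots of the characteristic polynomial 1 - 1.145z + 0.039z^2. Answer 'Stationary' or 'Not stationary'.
\text{Not stationary}

The AR(p) characteristic polynomial is P(z) = 1 - 1.145z + 0.039z^2.
Stationarity requires all roots to lie outside the unit circle, i.e. |z| > 1 for every root.
Set 1 + (-1.145) z + (0.039) z^2 = 0, i.e. a z^2 + b z + c = 0 with a = 0.039, b = -1.145, c = 1.
Discriminant D = b^2 - 4ac = (-1.145)^2 - 4*(0.039)*1 = 1.311025 - (0.156) = 1.155025.
D >= 0, so the roots are real: z = (-b +/- sqrt(D)) / (2a) = (1.145 +/- 1.074721) / (0.078).
  z_1 = (1.145 + 1.074721) / (0.078) = 28.458,   |z_1| = 28.458.
  z_2 = (1.145 - 1.074721) / (0.078) = 0.901,   |z_2| = 0.901.
Moduli of all roots: 28.4580, 0.9010.
All moduli strictly greater than 1? No.
Verdict: Not stationary.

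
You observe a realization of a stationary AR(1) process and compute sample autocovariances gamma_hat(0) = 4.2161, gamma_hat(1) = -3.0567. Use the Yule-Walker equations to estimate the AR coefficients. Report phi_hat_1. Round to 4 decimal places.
\hat\phi_{1} = -0.7250

The Yule-Walker equations for an AR(p) process read, in matrix form,
  Gamma_p phi = r_p,   with   (Gamma_p)_{ij} = gamma(|i - j|),
                       (r_p)_i = gamma(i),   i,j = 1..p.
Substitute the sample gammas (Toeplitz matrix and right-hand side of size 1):
  Gamma_p = [[4.2161]]
  r_p     = [-3.0567]
With p = 1 this is the single equation gamma(0) phi_1 = gamma(1):
  phi_hat_1 = gamma(1) / gamma(0) = -3.0567 / 4.2161 = -0.7250.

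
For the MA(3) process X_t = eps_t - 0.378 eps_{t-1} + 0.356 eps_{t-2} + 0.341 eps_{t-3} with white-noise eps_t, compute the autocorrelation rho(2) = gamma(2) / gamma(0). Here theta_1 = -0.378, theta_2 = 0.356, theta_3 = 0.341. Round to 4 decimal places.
\rho(2) = 0.1639

For an MA(q) process with theta_0 = 1, the autocovariance is
  gamma(k) = sigma^2 * sum_{i=0..q-k} theta_i * theta_{i+k},
and rho(k) = gamma(k) / gamma(0). Sigma^2 cancels.
  numerator   = (1)*(0.356) + (-0.378)*(0.341) = 0.227102.
  denominator = (1)^2 + (-0.378)^2 + (0.356)^2 + (0.341)^2 = 1.385901.
  rho(2) = 0.227102 / 1.385901 = 0.1639.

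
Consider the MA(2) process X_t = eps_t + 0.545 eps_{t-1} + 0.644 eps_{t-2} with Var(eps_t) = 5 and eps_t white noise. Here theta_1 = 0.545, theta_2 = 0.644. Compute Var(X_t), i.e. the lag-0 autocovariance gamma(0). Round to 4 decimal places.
\gamma(0) = 8.5588

For an MA(q) process X_t = eps_t + sum_i theta_i eps_{t-i} with
Var(eps_t) = sigma^2, the variance is
  gamma(0) = sigma^2 * (1 + sum_i theta_i^2).
  sum_i theta_i^2 = (0.545)^2 + (0.644)^2 = 0.297025 + 0.414736 = 0.711761.
  gamma(0) = 5 * (1 + 0.711761) = 5 * 1.711761 = 8.558805, which rounds to 8.5588.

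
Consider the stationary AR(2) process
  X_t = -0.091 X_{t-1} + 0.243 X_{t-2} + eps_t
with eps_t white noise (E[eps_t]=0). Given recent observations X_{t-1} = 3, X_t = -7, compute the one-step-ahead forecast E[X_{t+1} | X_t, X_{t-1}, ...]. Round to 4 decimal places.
E[X_{t+1} \mid \mathcal F_t] = 1.3660

For an AR(p) model X_t = c + sum_i phi_i X_{t-i} + eps_t, the
one-step-ahead conditional mean is
  E[X_{t+1} | X_t, ...] = c + sum_i phi_i X_{t+1-i}.
Substitute known values:
  E[X_{t+1} | ...] = (-0.091) * (-7) + (0.243) * (3)
                   = 1.3660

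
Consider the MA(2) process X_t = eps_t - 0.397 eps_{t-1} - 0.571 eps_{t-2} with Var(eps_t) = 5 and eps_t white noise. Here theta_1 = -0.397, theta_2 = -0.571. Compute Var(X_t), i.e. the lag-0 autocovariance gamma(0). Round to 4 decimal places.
\gamma(0) = 7.4183

For an MA(q) process X_t = eps_t + sum_i theta_i eps_{t-i} with
Var(eps_t) = sigma^2, the variance is
  gamma(0) = sigma^2 * (1 + sum_i theta_i^2).
  sum_i theta_i^2 = (-0.397)^2 + (-0.571)^2 = 0.157609 + 0.326041 = 0.48365.
  gamma(0) = 5 * (1 + 0.48365) = 5 * 1.48365 = 7.41825, which rounds to 7.4183.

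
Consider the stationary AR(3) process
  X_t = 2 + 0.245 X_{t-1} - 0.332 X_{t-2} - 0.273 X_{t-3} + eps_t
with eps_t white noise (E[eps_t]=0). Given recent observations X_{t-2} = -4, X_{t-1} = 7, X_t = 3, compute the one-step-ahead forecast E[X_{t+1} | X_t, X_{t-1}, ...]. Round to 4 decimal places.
E[X_{t+1} \mid \mathcal F_t] = 1.5030

For an AR(p) model X_t = c + sum_i phi_i X_{t-i} + eps_t, the
one-step-ahead conditional mean is
  E[X_{t+1} | X_t, ...] = c + sum_i phi_i X_{t+1-i}.
Substitute known values:
  E[X_{t+1} | ...] = 2 + (0.245) * (3) + (-0.332) * (7) + (-0.273) * (-4)
                   = 1.5030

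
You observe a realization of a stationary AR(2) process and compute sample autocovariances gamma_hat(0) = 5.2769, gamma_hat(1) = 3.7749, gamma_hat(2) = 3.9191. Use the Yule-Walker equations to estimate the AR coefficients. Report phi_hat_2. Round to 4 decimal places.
\hat\phi_{2} = 0.4730

The Yule-Walker equations for an AR(p) process read, in matrix form,
  Gamma_p phi = r_p,   with   (Gamma_p)_{ij} = gamma(|i - j|),
                       (r_p)_i = gamma(i),   i,j = 1..p.
Substitute the sample gammas (Toeplitz matrix and right-hand side of size 2):
  Gamma_p = [[5.2769, 3.7749], [3.7749, 5.2769]]
  r_p     = [3.7749, 3.9191]
Written out:
  5.2769 phi_1 + 3.7749 phi_2 = 3.7749
  3.7749 phi_1 + 5.2769 phi_2 = 3.9191
Solve by Cramer's rule:
  det = gamma(0)^2 - gamma(1)^2 = (5.2769)^2 - (3.7749)^2 = 27.84567361 - 14.24987001 = 13.5958036
  phi_hat_1 = [gamma(1) gamma(0) - gamma(1) gamma(2)] / det = [(3.7749)(5.2769) - (3.7749)(3.9191)] / 13.5958036 = 5.12555922 / 13.5958036 = 0.377
  phi_hat_2 = [gamma(0) gamma(2) - gamma(1)^2] / det = [(5.2769)(3.9191) - (3.7749)^2] / 13.5958036 = 6.43082878 / 13.5958036 = 0.473
So phi_hat = [0.3770, 0.4730].
Therefore phi_hat_2 = 0.4730.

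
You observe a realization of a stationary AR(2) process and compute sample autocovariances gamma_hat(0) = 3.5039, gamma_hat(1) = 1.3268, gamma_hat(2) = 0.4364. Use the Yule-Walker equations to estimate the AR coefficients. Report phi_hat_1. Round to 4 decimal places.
\hat\phi_{1} = 0.3870

The Yule-Walker equations for an AR(p) process read, in matrix form,
  Gamma_p phi = r_p,   with   (Gamma_p)_{ij} = gamma(|i - j|),
                       (r_p)_i = gamma(i),   i,j = 1..p.
Substitute the sample gammas (Toeplitz matrix and right-hand side of size 2):
  Gamma_p = [[3.5039, 1.3268], [1.3268, 3.5039]]
  r_p     = [1.3268, 0.4364]
Written out:
  3.5039 phi_1 + 1.3268 phi_2 = 1.3268
  1.3268 phi_1 + 3.5039 phi_2 = 0.4364
Solve by Cramer's rule:
  det = gamma(0)^2 - gamma(1)^2 = (3.5039)^2 - (1.3268)^2 = 12.27731521 - 1.76039824 = 10.51691697
  phi_hat_1 = [gamma(1) gamma(0) - gamma(1) gamma(2)] / det = [(1.3268)(3.5039) - (1.3268)(0.4364)] / 10.51691697 = 4.069959 / 10.51691697 = 0.387
  phi_hat_2 = [gamma(0) gamma(2) - gamma(1)^2] / det = [(3.5039)(0.4364) - (1.3268)^2] / 10.51691697 = -0.23129628 / 10.51691697 = -0.022
So phi_hat = [0.3870, -0.0220].
Therefore phi_hat_1 = 0.3870.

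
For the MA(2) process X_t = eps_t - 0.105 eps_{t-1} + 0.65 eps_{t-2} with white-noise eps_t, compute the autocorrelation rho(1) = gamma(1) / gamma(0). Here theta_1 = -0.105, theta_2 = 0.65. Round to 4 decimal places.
\rho(1) = -0.1209

For an MA(q) process with theta_0 = 1, the autocovariance is
  gamma(k) = sigma^2 * sum_{i=0..q-k} theta_i * theta_{i+k},
and rho(k) = gamma(k) / gamma(0). Sigma^2 cancels.
  numerator   = (1)*(-0.105) + (-0.105)*(0.65) = -0.17325.
  denominator = (1)^2 + (-0.105)^2 + (0.65)^2 = 1.433525.
  rho(1) = -0.17325 / 1.433525 = -0.1209.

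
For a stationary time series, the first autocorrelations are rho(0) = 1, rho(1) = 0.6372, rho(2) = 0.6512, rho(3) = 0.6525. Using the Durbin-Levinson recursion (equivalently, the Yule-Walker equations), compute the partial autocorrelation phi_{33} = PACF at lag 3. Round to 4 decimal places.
\phi_{33} = 0.2959

The PACF at lag k is phi_{kk}, the last component of the solution
to the Yule-Walker system G_k phi = r_k where
  (G_k)_{ij} = rho(|i - j|), (r_k)_i = rho(i), i,j = 1..k.
Equivalently, Durbin-Levinson gives phi_{kk} iteratively:
  phi_{11} = rho(1)
  phi_{kk} = [rho(k) - sum_{j=1..k-1} phi_{k-1,j} rho(k-j)]
            / [1 - sum_{j=1..k-1} phi_{k-1,j} rho(j)],
  phi_{k,j} = phi_{k-1,j} - phi_{kk} phi_{k-1,k-j},  j = 1..k-1.
Step k = 1:
  phi_11 = rho(1) = 0.6372.
Step k = 2:
  phi_22 = [rho(2) - phi_11 rho(1)] / [1 - phi_11 rho(1)] = [0.6512 - (0.6372)(0.6372)] / [1 - (0.6372)(0.6372)]
         = 0.24517616 / 0.59397616 = 0.412771.
  Update: phi_21 = phi_11 - phi_22 phi_11 = 0.6372 - (0.412771)(0.6372) = 0.374182.
Step k = 3:
  phi_33 = [rho(3) - phi_21 rho(2) - phi_22 rho(1)] / [1 - phi_21 rho(1) - phi_22 rho(2)]
    numerator   = 0.6525 - (0.374182)(0.6512) - (0.412771)(0.6372) = 0.14581478
    denominator = 1 - (0.374182)(0.6372) - (0.412771)(0.6512) = 0.49277454
  phi_33 = 0.14581478 / 0.49277454 = 0.2959.
Therefore phi_{33} = 0.2959.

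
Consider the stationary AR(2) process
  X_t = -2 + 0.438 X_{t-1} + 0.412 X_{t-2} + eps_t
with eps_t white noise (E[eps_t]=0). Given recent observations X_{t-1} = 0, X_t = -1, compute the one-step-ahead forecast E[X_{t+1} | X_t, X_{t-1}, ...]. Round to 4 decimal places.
E[X_{t+1} \mid \mathcal F_t] = -2.4380

For an AR(p) model X_t = c + sum_i phi_i X_{t-i} + eps_t, the
one-step-ahead conditional mean is
  E[X_{t+1} | X_t, ...] = c + sum_i phi_i X_{t+1-i}.
Substitute known values:
  E[X_{t+1} | ...] = -2 + (0.438) * (-1) + (0.412) * (0)
                   = -2.4380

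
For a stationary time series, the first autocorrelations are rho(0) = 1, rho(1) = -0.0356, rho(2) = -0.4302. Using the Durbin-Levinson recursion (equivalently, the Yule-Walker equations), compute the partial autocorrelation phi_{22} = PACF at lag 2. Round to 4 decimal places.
\phi_{22} = -0.4320

The PACF at lag k is phi_{kk}, the last component of the solution
to the Yule-Walker system G_k phi = r_k where
  (G_k)_{ij} = rho(|i - j|), (r_k)_i = rho(i), i,j = 1..k.
Equivalently, Durbin-Levinson gives phi_{kk} iteratively:
  phi_{11} = rho(1)
  phi_{kk} = [rho(k) - sum_{j=1..k-1} phi_{k-1,j} rho(k-j)]
            / [1 - sum_{j=1..k-1} phi_{k-1,j} rho(j)],
  phi_{k,j} = phi_{k-1,j} - phi_{kk} phi_{k-1,k-j},  j = 1..k-1.
Step k = 1:
  phi_11 = rho(1) = -0.0356.
Step k = 2:
  phi_22 = [rho(2) - phi_11 rho(1)] / [1 - phi_11 rho(1)] = [-0.4302 - (-0.0356)(-0.0356)] / [1 - (-0.0356)(-0.0356)]
         = -0.43146736 / 0.99873264 = -0.432.
Therefore phi_{22} = -0.4320.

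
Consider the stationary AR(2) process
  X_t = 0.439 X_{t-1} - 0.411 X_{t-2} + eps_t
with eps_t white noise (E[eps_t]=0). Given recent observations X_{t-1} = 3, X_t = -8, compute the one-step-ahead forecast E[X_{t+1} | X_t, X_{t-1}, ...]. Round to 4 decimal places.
E[X_{t+1} \mid \mathcal F_t] = -4.7450

For an AR(p) model X_t = c + sum_i phi_i X_{t-i} + eps_t, the
one-step-ahead conditional mean is
  E[X_{t+1} | X_t, ...] = c + sum_i phi_i X_{t+1-i}.
Substitute known values:
  E[X_{t+1} | ...] = (0.439) * (-8) + (-0.411) * (3)
                   = -4.7450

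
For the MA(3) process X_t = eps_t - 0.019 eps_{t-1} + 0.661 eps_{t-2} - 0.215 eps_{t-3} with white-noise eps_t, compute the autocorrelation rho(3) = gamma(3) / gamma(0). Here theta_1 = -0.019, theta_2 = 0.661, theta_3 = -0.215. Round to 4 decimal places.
\rho(3) = -0.1449

For an MA(q) process with theta_0 = 1, the autocovariance is
  gamma(k) = sigma^2 * sum_{i=0..q-k} theta_i * theta_{i+k},
and rho(k) = gamma(k) / gamma(0). Sigma^2 cancels.
  numerator   = (1)*(-0.215) = -0.215.
  denominator = (1)^2 + (-0.019)^2 + (0.661)^2 + (-0.215)^2 = 1.483507.
  rho(3) = -0.215 / 1.483507 = -0.1449.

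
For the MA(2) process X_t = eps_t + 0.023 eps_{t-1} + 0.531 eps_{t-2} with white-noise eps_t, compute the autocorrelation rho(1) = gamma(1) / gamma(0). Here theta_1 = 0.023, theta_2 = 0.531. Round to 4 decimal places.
\rho(1) = 0.0275

For an MA(q) process with theta_0 = 1, the autocovariance is
  gamma(k) = sigma^2 * sum_{i=0..q-k} theta_i * theta_{i+k},
and rho(k) = gamma(k) / gamma(0). Sigma^2 cancels.
  numerator   = (1)*(0.023) + (0.023)*(0.531) = 0.035213.
  denominator = (1)^2 + (0.023)^2 + (0.531)^2 = 1.28249.
  rho(1) = 0.035213 / 1.28249 = 0.0275.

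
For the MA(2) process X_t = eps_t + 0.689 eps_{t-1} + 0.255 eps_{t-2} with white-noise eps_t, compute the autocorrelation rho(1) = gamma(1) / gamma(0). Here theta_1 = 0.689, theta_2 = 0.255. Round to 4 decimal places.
\rho(1) = 0.5616

For an MA(q) process with theta_0 = 1, the autocovariance is
  gamma(k) = sigma^2 * sum_{i=0..q-k} theta_i * theta_{i+k},
and rho(k) = gamma(k) / gamma(0). Sigma^2 cancels.
  numerator   = (1)*(0.689) + (0.689)*(0.255) = 0.864695.
  denominator = (1)^2 + (0.689)^2 + (0.255)^2 = 1.539746.
  rho(1) = 0.864695 / 1.539746 = 0.5616.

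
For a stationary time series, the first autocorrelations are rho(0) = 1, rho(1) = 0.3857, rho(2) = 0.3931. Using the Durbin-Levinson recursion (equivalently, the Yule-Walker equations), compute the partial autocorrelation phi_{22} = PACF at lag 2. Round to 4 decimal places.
\phi_{22} = 0.2870

The PACF at lag k is phi_{kk}, the last component of the solution
to the Yule-Walker system G_k phi = r_k where
  (G_k)_{ij} = rho(|i - j|), (r_k)_i = rho(i), i,j = 1..k.
Equivalently, Durbin-Levinson gives phi_{kk} iteratively:
  phi_{11} = rho(1)
  phi_{kk} = [rho(k) - sum_{j=1..k-1} phi_{k-1,j} rho(k-j)]
            / [1 - sum_{j=1..k-1} phi_{k-1,j} rho(j)],
  phi_{k,j} = phi_{k-1,j} - phi_{kk} phi_{k-1,k-j},  j = 1..k-1.
Step k = 1:
  phi_11 = rho(1) = 0.3857.
Step k = 2:
  phi_22 = [rho(2) - phi_11 rho(1)] / [1 - phi_11 rho(1)] = [0.3931 - (0.3857)(0.3857)] / [1 - (0.3857)(0.3857)]
         = 0.24433551 / 0.85123551 = 0.287.
Therefore phi_{22} = 0.2870.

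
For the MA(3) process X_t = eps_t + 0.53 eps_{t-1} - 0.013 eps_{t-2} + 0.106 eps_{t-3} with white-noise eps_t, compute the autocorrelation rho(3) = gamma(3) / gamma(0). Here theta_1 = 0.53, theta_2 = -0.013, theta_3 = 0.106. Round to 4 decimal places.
\rho(3) = 0.0820

For an MA(q) process with theta_0 = 1, the autocovariance is
  gamma(k) = sigma^2 * sum_{i=0..q-k} theta_i * theta_{i+k},
and rho(k) = gamma(k) / gamma(0). Sigma^2 cancels.
  numerator   = (1)*(0.106) = 0.106.
  denominator = (1)^2 + (0.53)^2 + (-0.013)^2 + (0.106)^2 = 1.292305.
  rho(3) = 0.106 / 1.292305 = 0.0820.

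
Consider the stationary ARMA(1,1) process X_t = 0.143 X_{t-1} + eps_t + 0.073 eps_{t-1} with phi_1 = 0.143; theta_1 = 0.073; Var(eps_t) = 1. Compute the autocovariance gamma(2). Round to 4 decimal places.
\gamma(2) = 0.0319

Multiply the model equation by X_{t-k} and take expectations. With theta_0 = psi_0 = 1 and psi_j the MA(infinity) weights, this gives
  gamma(k) - sum_i phi_i gamma(k-i) = c_k,
  c_k = sigma^2 * sum_{j=k..q} theta_j psi_{j-k}   (c_k = 0 for k > q),
using gamma(-m) = gamma(m).
psi-weights needed (psi_j = theta_j + sum_i phi_i psi_{j-i}):
  psi_1 = theta_1 + phi_1 = 0.073 + (0.143) = 0.216
Right-hand sides:
  c_0 = sigma^2 (1 + theta_1 psi_1) = 1 * (1 + (0.073)(0.216)) = 1 * 1.015768 = 1.015768
  c_1 = sigma^2 theta_1 = 1 * (0.073) = 0.073
  c_2 = 0
Equations for k = 0 and k = 1 (AR order 1):
  gamma(0) = phi_1 gamma(1) + c_0
  gamma(1) = phi_1 gamma(0) + c_1
Substituting the second into the first: gamma(0) (1 - phi_1^2) = c_0 + phi_1 c_1, so
  gamma(0) = (c_0 + phi_1 c_1) / (1 - phi_1^2) = (1.015768 + (0.143)(0.073)) / (1 - (0.143)^2) = 1.026207 / 0.979551 = 1.04763.
  gamma(1) = phi_1 gamma(0) + c_1 = (0.143)(1.04763) + (0.073) = 0.222811.
For k = 2 (> q): gamma(2) = phi_1 gamma(1) = (0.143)(0.222811) = 0.031862.
Therefore gamma(2) = 0.0319 (to 4 decimal places).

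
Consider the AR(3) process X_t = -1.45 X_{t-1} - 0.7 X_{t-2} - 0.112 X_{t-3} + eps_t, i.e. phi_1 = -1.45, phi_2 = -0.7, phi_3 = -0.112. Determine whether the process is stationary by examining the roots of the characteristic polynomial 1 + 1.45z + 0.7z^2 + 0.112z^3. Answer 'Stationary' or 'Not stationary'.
\text{Stationary}

The AR(p) characteristic polynomial is P(z) = 1 + 1.45z + 0.7z^2 + 0.112z^3.
Stationarity requires all roots to lie outside the unit circle, i.e. |z| > 1 for every root.
Degree 3: look for a simple real root z0 first, then factor out (1 - z/z0) and solve the remaining quadratic.
Testing z0 = -2.5: P(-2.5) = 1 + (1.45)(-2.5) + (0.7)(-2.5)^2 + (0.112)(-2.5)^3
  = 1 + (-3.625) + (4.375) + (-1.75) = 0.  So z_0 = -2.5 is a root, |z_0| = 2.5.
Divide out the factor (1 + 0.4 z) = (1 - z/z0) (since 1/z0 = -0.4):
  P(z) = (1 + 0.4 z)(1 + (1.05) z + (0.28) z^2)
  [check: z-coef 1.05 - (-0.4) = 1.45; z^2-coef 0.28 - (-0.4)(1.05) = 0.7; z^3-coef -(-0.4)(0.28) = 0.112.]
Remaining roots from the quadratic factor 1 + (1.05) z + (0.28) z^2:
  Set 1 + (1.05) z + (0.28) z^2 = 0, i.e. a z^2 + b z + c = 0 with a = 0.28, b = 1.05, c = 1.
  Discriminant D = b^2 - 4ac = (1.05)^2 - 4*(0.28)*1 = 1.1025 - (1.12) = -0.0175.
  D < 0, so the roots are the complex-conjugate pair z = (-b +/- i sqrt(-D)) / (2a) = -1.875 +/- 0.2362i.
  For a conjugate pair |z|^2 = z * conj(z) = (product of roots) = c/a = 1/(0.28) = 3.571429, so |z| = sqrt(3.571429) = 1.8898 for both roots.
Moduli of all roots: 2.5000, 1.8898, 1.8898.
All moduli strictly greater than 1? Yes.
Verdict: Stationary.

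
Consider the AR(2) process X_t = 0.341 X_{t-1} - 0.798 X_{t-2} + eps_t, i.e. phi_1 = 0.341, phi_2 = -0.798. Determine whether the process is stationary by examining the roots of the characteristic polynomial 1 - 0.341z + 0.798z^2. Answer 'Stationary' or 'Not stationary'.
\text{Stationary}

The AR(p) characteristic polynomial is P(z) = 1 - 0.341z + 0.798z^2.
Stationarity requires all roots to lie outside the unit circle, i.e. |z| > 1 for every root.
Set 1 + (-0.341) z + (0.798) z^2 = 0, i.e. a z^2 + b z + c = 0 with a = 0.798, b = -0.341, c = 1.
Discriminant D = b^2 - 4ac = (-0.341)^2 - 4*(0.798)*1 = 0.116281 - (3.192) = -3.075719.
D < 0, so the roots are the complex-conjugate pair z = (-b +/- i sqrt(-D)) / (2a) = 0.2137 +/- 1.0989i.
For a conjugate pair |z|^2 = z * conj(z) = (product of roots) = c/a = 1/(0.798) = 1.253133, so |z| = sqrt(1.253133) = 1.1194 for both roots.
Moduli of all roots: 1.1194, 1.1194.
All moduli strictly greater than 1? Yes.
Verdict: Stationary.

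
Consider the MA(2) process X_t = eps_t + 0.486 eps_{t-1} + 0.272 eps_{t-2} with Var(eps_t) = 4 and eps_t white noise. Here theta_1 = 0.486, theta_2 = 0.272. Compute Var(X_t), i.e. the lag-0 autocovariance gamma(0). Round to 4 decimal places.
\gamma(0) = 5.2407

For an MA(q) process X_t = eps_t + sum_i theta_i eps_{t-i} with
Var(eps_t) = sigma^2, the variance is
  gamma(0) = sigma^2 * (1 + sum_i theta_i^2).
  sum_i theta_i^2 = (0.486)^2 + (0.272)^2 = 0.236196 + 0.073984 = 0.31018.
  gamma(0) = 4 * (1 + 0.31018) = 4 * 1.31018 = 5.24072, which rounds to 5.2407.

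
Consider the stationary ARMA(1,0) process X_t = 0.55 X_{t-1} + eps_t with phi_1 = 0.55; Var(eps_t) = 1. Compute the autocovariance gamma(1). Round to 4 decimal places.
\gamma(1) = 0.7885

Multiply the model equation by X_{t-k} and take expectations. With theta_0 = psi_0 = 1 and psi_j the MA(infinity) weights, this gives
  gamma(k) - sum_i phi_i gamma(k-i) = c_k,
  c_k = sigma^2 * sum_{j=k..q} theta_j psi_{j-k}   (c_k = 0 for k > q),
using gamma(-m) = gamma(m).
Pure AR (q = 0): c_0 = sigma^2 = 1, c_k = 0 for k >= 1.
Equations for k = 0 and k = 1 (AR order 1):
  gamma(0) = phi_1 gamma(1) + c_0
  gamma(1) = phi_1 gamma(0) + c_1
Substituting the second into the first: gamma(0) (1 - phi_1^2) = c_0 + phi_1 c_1, so
  gamma(0) = c_0 / (1 - phi_1^2) = 1 / (1 - (0.55)^2) = 1 / 0.6975 = 1.433692.
  gamma(1) = phi_1 gamma(0) = (0.55)(1.433692) = 0.78853.
Therefore gamma(1) = 0.7885 (to 4 decimal places).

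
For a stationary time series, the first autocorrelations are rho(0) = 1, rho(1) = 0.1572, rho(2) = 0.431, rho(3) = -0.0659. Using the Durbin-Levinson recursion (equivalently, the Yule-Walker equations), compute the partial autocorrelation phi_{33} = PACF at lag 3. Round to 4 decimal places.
\phi_{33} = -0.2120

The PACF at lag k is phi_{kk}, the last component of the solution
to the Yule-Walker system G_k phi = r_k where
  (G_k)_{ij} = rho(|i - j|), (r_k)_i = rho(i), i,j = 1..k.
Equivalently, Durbin-Levinson gives phi_{kk} iteratively:
  phi_{11} = rho(1)
  phi_{kk} = [rho(k) - sum_{j=1..k-1} phi_{k-1,j} rho(k-j)]
            / [1 - sum_{j=1..k-1} phi_{k-1,j} rho(j)],
  phi_{k,j} = phi_{k-1,j} - phi_{kk} phi_{k-1,k-j},  j = 1..k-1.
Step k = 1:
  phi_11 = rho(1) = 0.1572.
Step k = 2:
  phi_22 = [rho(2) - phi_11 rho(1)] / [1 - phi_11 rho(1)] = [0.431 - (0.1572)(0.1572)] / [1 - (0.1572)(0.1572)]
         = 0.40628816 / 0.97528816 = 0.416583.
  Update: phi_21 = phi_11 - phi_22 phi_11 = 0.1572 - (0.416583)(0.1572) = 0.091713.
Step k = 3:
  phi_33 = [rho(3) - phi_21 rho(2) - phi_22 rho(1)] / [1 - phi_21 rho(1) - phi_22 rho(2)]
    numerator   = -0.0659 - (0.091713)(0.431) - (0.416583)(0.1572) = -0.17091519
    denominator = 1 - (0.091713)(0.1572) - (0.416583)(0.431) = 0.80603555
  phi_33 = -0.17091519 / 0.80603555 = -0.212.
Therefore phi_{33} = -0.2120.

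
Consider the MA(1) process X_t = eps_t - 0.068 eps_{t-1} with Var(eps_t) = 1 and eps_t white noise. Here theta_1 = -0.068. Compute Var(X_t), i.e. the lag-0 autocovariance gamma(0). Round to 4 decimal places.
\gamma(0) = 1.0046

For an MA(q) process X_t = eps_t + sum_i theta_i eps_{t-i} with
Var(eps_t) = sigma^2, the variance is
  gamma(0) = sigma^2 * (1 + sum_i theta_i^2).
  sum_i theta_i^2 = (-0.068)^2 = 0.004624.
  gamma(0) = 1 * (1 + 0.004624) = 1 * 1.004624 = 1.004624, which rounds to 1.0046.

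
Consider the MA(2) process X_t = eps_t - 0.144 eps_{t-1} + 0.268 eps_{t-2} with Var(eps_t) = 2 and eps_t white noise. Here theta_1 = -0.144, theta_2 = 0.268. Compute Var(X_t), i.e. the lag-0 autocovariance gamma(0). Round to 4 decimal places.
\gamma(0) = 2.1851

For an MA(q) process X_t = eps_t + sum_i theta_i eps_{t-i} with
Var(eps_t) = sigma^2, the variance is
  gamma(0) = sigma^2 * (1 + sum_i theta_i^2).
  sum_i theta_i^2 = (-0.144)^2 + (0.268)^2 = 0.020736 + 0.071824 = 0.09256.
  gamma(0) = 2 * (1 + 0.09256) = 2 * 1.09256 = 2.18512, which rounds to 2.1851.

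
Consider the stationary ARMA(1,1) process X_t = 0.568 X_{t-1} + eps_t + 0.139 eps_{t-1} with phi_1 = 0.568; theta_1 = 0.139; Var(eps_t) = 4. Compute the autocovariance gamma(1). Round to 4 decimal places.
\gamma(1) = 4.5046

Multiply the model equation by X_{t-k} and take expectations. With theta_0 = psi_0 = 1 and psi_j the MA(infinity) weights, this gives
  gamma(k) - sum_i phi_i gamma(k-i) = c_k,
  c_k = sigma^2 * sum_{j=k..q} theta_j psi_{j-k}   (c_k = 0 for k > q),
using gamma(-m) = gamma(m).
psi-weights needed (psi_j = theta_j + sum_i phi_i psi_{j-i}):
  psi_1 = theta_1 + phi_1 = 0.139 + (0.568) = 0.707
Right-hand sides:
  c_0 = sigma^2 (1 + theta_1 psi_1) = 4 * (1 + (0.139)(0.707)) = 4 * 1.098273 = 4.393092
  c_1 = sigma^2 theta_1 = 4 * (0.139) = 0.556
  c_2 = 0
Equations for k = 0 and k = 1 (AR order 1):
  gamma(0) = phi_1 gamma(1) + c_0
  gamma(1) = phi_1 gamma(0) + c_1
Substituting the second into the first: gamma(0) (1 - phi_1^2) = c_0 + phi_1 c_1, so
  gamma(0) = (c_0 + phi_1 c_1) / (1 - phi_1^2) = (4.393092 + (0.568)(0.556)) / (1 - (0.568)^2) = 4.7089 / 0.677376 = 6.951678.
  gamma(1) = phi_1 gamma(0) + c_1 = (0.568)(6.951678) + (0.556) = 4.504553.
Therefore gamma(1) = 4.5046 (to 4 decimal places).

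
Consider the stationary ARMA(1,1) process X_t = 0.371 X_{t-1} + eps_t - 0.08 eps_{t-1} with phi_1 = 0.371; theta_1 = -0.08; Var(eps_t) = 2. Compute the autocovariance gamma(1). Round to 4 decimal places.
\gamma(1) = 0.6549

Multiply the model equation by X_{t-k} and take expectations. With theta_0 = psi_0 = 1 and psi_j the MA(infinity) weights, this gives
  gamma(k) - sum_i phi_i gamma(k-i) = c_k,
  c_k = sigma^2 * sum_{j=k..q} theta_j psi_{j-k}   (c_k = 0 for k > q),
using gamma(-m) = gamma(m).
psi-weights needed (psi_j = theta_j + sum_i phi_i psi_{j-i}):
  psi_1 = theta_1 + phi_1 = -0.08 + (0.371) = 0.291
Right-hand sides:
  c_0 = sigma^2 (1 + theta_1 psi_1) = 2 * (1 + (-0.08)(0.291)) = 2 * 0.97672 = 1.95344
  c_1 = sigma^2 theta_1 = 2 * (-0.08) = -0.16
  c_2 = 0
Equations for k = 0 and k = 1 (AR order 1):
  gamma(0) = phi_1 gamma(1) + c_0
  gamma(1) = phi_1 gamma(0) + c_1
Substituting the second into the first: gamma(0) (1 - phi_1^2) = c_0 + phi_1 c_1, so
  gamma(0) = (c_0 + phi_1 c_1) / (1 - phi_1^2) = (1.95344 + (0.371)(-0.16)) / (1 - (0.371)^2) = 1.89408 / 0.862359 = 2.196394.
  gamma(1) = phi_1 gamma(0) + c_1 = (0.371)(2.196394) + (-0.16) = 0.654862.
Therefore gamma(1) = 0.6549 (to 4 decimal places).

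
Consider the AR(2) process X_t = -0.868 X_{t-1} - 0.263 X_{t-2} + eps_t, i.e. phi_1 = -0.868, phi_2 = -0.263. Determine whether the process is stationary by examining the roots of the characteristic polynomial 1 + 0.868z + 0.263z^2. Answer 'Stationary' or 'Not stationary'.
\text{Stationary}

The AR(p) characteristic polynomial is P(z) = 1 + 0.868z + 0.263z^2.
Stationarity requires all roots to lie outside the unit circle, i.e. |z| > 1 for every root.
Set 1 + (0.868) z + (0.263) z^2 = 0, i.e. a z^2 + b z + c = 0 with a = 0.263, b = 0.868, c = 1.
Discriminant D = b^2 - 4ac = (0.868)^2 - 4*(0.263)*1 = 0.753424 - (1.052) = -0.298576.
D < 0, so the roots are the complex-conjugate pair z = (-b +/- i sqrt(-D)) / (2a) = -1.6502 +/- 1.0388i.
For a conjugate pair |z|^2 = z * conj(z) = (product of roots) = c/a = 1/(0.263) = 3.802281, so |z| = sqrt(3.802281) = 1.9499 for both roots.
Moduli of all roots: 1.9499, 1.9499.
All moduli strictly greater than 1? Yes.
Verdict: Stationary.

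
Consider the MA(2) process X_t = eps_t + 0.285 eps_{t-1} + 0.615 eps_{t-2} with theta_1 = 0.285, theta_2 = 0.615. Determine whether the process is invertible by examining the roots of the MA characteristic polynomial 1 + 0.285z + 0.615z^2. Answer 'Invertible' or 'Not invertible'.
\text{Invertible}

The MA(q) characteristic polynomial is P(z) = 1 + 0.285z + 0.615z^2.
Invertibility requires all roots to lie outside the unit circle, i.e. |z| > 1 for every root.
Set 1 + (0.285) z + (0.615) z^2 = 0, i.e. a z^2 + b z + c = 0 with a = 0.615, b = 0.285, c = 1.
Discriminant D = b^2 - 4ac = (0.285)^2 - 4*(0.615)*1 = 0.081225 - (2.46) = -2.378775.
D < 0, so the roots are the complex-conjugate pair z = (-b +/- i sqrt(-D)) / (2a) = -0.2317 +/- 1.2539i.
For a conjugate pair |z|^2 = z * conj(z) = (product of roots) = c/a = 1/(0.615) = 1.626016, so |z| = sqrt(1.626016) = 1.2752 for both roots.
Moduli of all roots: 1.2752, 1.2752.
All moduli strictly greater than 1? Yes.
Verdict: Invertible.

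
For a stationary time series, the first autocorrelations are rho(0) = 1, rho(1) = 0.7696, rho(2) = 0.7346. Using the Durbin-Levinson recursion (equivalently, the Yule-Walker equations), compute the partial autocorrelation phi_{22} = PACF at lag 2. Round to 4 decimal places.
\phi_{22} = 0.3491

The PACF at lag k is phi_{kk}, the last component of the solution
to the Yule-Walker system G_k phi = r_k where
  (G_k)_{ij} = rho(|i - j|), (r_k)_i = rho(i), i,j = 1..k.
Equivalently, Durbin-Levinson gives phi_{kk} iteratively:
  phi_{11} = rho(1)
  phi_{kk} = [rho(k) - sum_{j=1..k-1} phi_{k-1,j} rho(k-j)]
            / [1 - sum_{j=1..k-1} phi_{k-1,j} rho(j)],
  phi_{k,j} = phi_{k-1,j} - phi_{kk} phi_{k-1,k-j},  j = 1..k-1.
Step k = 1:
  phi_11 = rho(1) = 0.7696.
Step k = 2:
  phi_22 = [rho(2) - phi_11 rho(1)] / [1 - phi_11 rho(1)] = [0.7346 - (0.7696)(0.7696)] / [1 - (0.7696)(0.7696)]
         = 0.14231584 / 0.40771584 = 0.3491.
Therefore phi_{22} = 0.3491.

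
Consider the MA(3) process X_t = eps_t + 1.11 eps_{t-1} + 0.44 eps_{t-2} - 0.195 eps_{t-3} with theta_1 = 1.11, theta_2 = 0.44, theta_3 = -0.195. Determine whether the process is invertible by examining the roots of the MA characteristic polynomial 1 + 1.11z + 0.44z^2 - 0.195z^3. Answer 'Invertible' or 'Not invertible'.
\text{Invertible}

The MA(q) characteristic polynomial is P(z) = 1 + 1.11z + 0.44z^2 - 0.195z^3.
Invertibility requires all roots to lie outside the unit circle, i.e. |z| > 1 for every root.
Degree 3: look for a simple real root z0 first, then factor out (1 - z/z0) and solve the remaining quadratic.
Testing z0 = 4: P(4) = 1 + (1.11)(4) + (0.44)(4)^2 + (-0.195)(4)^3
  = 1 + (4.44) + (7.04) + (-12.48) = 0.  So z_0 = 4 is a root, |z_0| = 4.
Divide out the factor (1 - 0.25 z) = (1 - z/z0) (since 1/z0 = 0.25):
  P(z) = (1 - 0.25 z)(1 + (1.36) z + (0.78) z^2)
  [check: z-coef 1.36 - (0.25) = 1.11; z^2-coef 0.78 - (0.25)(1.36) = 0.44; z^3-coef -(0.25)(0.78) = -0.195.]
Remaining roots from the quadratic factor 1 + (1.36) z + (0.78) z^2:
  Set 1 + (1.36) z + (0.78) z^2 = 0, i.e. a z^2 + b z + c = 0 with a = 0.78, b = 1.36, c = 1.
  Discriminant D = b^2 - 4ac = (1.36)^2 - 4*(0.78)*1 = 1.8496 - (3.12) = -1.2704.
  D < 0, so the roots are the complex-conjugate pair z = (-b +/- i sqrt(-D)) / (2a) = -0.8718 +/- 0.7225i.
  For a conjugate pair |z|^2 = z * conj(z) = (product of roots) = c/a = 1/(0.78) = 1.282051, so |z| = sqrt(1.282051) = 1.1323 for both roots.
Moduli of all roots: 4.0000, 1.1323, 1.1323.
All moduli strictly greater than 1? Yes.
Verdict: Invertible.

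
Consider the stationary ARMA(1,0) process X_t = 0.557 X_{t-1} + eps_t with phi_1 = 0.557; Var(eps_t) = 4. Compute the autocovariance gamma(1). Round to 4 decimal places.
\gamma(1) = 3.2302

Multiply the model equation by X_{t-k} and take expectations. With theta_0 = psi_0 = 1 and psi_j the MA(infinity) weights, this gives
  gamma(k) - sum_i phi_i gamma(k-i) = c_k,
  c_k = sigma^2 * sum_{j=k..q} theta_j psi_{j-k}   (c_k = 0 for k > q),
using gamma(-m) = gamma(m).
Pure AR (q = 0): c_0 = sigma^2 = 4, c_k = 0 for k >= 1.
Equations for k = 0 and k = 1 (AR order 1):
  gamma(0) = phi_1 gamma(1) + c_0
  gamma(1) = phi_1 gamma(0) + c_1
Substituting the second into the first: gamma(0) (1 - phi_1^2) = c_0 + phi_1 c_1, so
  gamma(0) = c_0 / (1 - phi_1^2) = 4 / (1 - (0.557)^2) = 4 / 0.689751 = 5.799194.
  gamma(1) = phi_1 gamma(0) = (0.557)(5.799194) = 3.230151.
Therefore gamma(1) = 3.2302 (to 4 decimal places).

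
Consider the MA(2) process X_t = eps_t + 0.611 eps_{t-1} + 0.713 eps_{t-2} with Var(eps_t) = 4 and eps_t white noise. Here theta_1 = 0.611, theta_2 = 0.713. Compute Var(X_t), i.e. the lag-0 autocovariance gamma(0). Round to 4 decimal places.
\gamma(0) = 7.5268

For an MA(q) process X_t = eps_t + sum_i theta_i eps_{t-i} with
Var(eps_t) = sigma^2, the variance is
  gamma(0) = sigma^2 * (1 + sum_i theta_i^2).
  sum_i theta_i^2 = (0.611)^2 + (0.713)^2 = 0.373321 + 0.508369 = 0.88169.
  gamma(0) = 4 * (1 + 0.88169) = 4 * 1.88169 = 7.52676, which rounds to 7.5268.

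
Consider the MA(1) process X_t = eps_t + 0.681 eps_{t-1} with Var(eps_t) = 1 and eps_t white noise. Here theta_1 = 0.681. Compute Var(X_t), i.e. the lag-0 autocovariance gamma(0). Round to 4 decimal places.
\gamma(0) = 1.4638

For an MA(q) process X_t = eps_t + sum_i theta_i eps_{t-i} with
Var(eps_t) = sigma^2, the variance is
  gamma(0) = sigma^2 * (1 + sum_i theta_i^2).
  sum_i theta_i^2 = (0.681)^2 = 0.463761.
  gamma(0) = 1 * (1 + 0.463761) = 1 * 1.463761 = 1.463761, which rounds to 1.4638.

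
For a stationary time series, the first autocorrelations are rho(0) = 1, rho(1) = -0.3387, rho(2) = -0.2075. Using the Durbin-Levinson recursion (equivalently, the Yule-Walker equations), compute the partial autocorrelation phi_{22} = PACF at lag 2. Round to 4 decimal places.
\phi_{22} = -0.3640

The PACF at lag k is phi_{kk}, the last component of the solution
to the Yule-Walker system G_k phi = r_k where
  (G_k)_{ij} = rho(|i - j|), (r_k)_i = rho(i), i,j = 1..k.
Equivalently, Durbin-Levinson gives phi_{kk} iteratively:
  phi_{11} = rho(1)
  phi_{kk} = [rho(k) - sum_{j=1..k-1} phi_{k-1,j} rho(k-j)]
            / [1 - sum_{j=1..k-1} phi_{k-1,j} rho(j)],
  phi_{k,j} = phi_{k-1,j} - phi_{kk} phi_{k-1,k-j},  j = 1..k-1.
Step k = 1:
  phi_11 = rho(1) = -0.3387.
Step k = 2:
  phi_22 = [rho(2) - phi_11 rho(1)] / [1 - phi_11 rho(1)] = [-0.2075 - (-0.3387)(-0.3387)] / [1 - (-0.3387)(-0.3387)]
         = -0.32221769 / 0.88528231 = -0.364.
Therefore phi_{22} = -0.3640.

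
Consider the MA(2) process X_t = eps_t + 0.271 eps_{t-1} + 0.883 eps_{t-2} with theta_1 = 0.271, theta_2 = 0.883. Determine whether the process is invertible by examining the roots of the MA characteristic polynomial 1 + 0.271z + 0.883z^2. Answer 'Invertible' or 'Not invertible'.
\text{Invertible}

The MA(q) characteristic polynomial is P(z) = 1 + 0.271z + 0.883z^2.
Invertibility requires all roots to lie outside the unit circle, i.e. |z| > 1 for every root.
Set 1 + (0.271) z + (0.883) z^2 = 0, i.e. a z^2 + b z + c = 0 with a = 0.883, b = 0.271, c = 1.
Discriminant D = b^2 - 4ac = (0.271)^2 - 4*(0.883)*1 = 0.073441 - (3.532) = -3.458559.
D < 0, so the roots are the complex-conjugate pair z = (-b +/- i sqrt(-D)) / (2a) = -0.1535 +/- 1.0531i.
For a conjugate pair |z|^2 = z * conj(z) = (product of roots) = c/a = 1/(0.883) = 1.132503, so |z| = sqrt(1.132503) = 1.0642 for both roots.
Moduli of all roots: 1.0642, 1.0642.
All moduli strictly greater than 1? Yes.
Verdict: Invertible.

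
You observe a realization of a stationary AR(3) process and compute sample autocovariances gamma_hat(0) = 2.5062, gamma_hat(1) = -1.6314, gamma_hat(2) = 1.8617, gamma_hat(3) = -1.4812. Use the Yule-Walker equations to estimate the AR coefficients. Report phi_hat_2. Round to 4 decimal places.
\hat\phi_{2} = 0.5430

The Yule-Walker equations for an AR(p) process read, in matrix form,
  Gamma_p phi = r_p,   with   (Gamma_p)_{ij} = gamma(|i - j|),
                       (r_p)_i = gamma(i),   i,j = 1..p.
Substitute the sample gammas (Toeplitz matrix and right-hand side of size 3):
  Gamma_p = [[2.5062, -1.6314, 1.8617], [-1.6314, 2.5062, -1.6314], [1.8617, -1.6314, 2.5062]]
  r_p     = [-1.6314, 1.8617, -1.4812]
Written out (R1..R3):
  (R1) 2.5062 phi_1 - 1.6314 phi_2 + 1.8617 phi_3 = -1.6314
  (R2) -1.6314 phi_1 + 2.5062 phi_2 - 1.6314 phi_3 = 1.8617
  (R3) 1.8617 phi_1 - 1.6314 phi_2 + 2.5062 phi_3 = -1.4812
Gaussian elimination:
  R2 <- R2 - (-1.6314/2.5062) R1 = R2 - (-0.650946) R1:  1.444247 phi_2 - 0.419534 phi_3 = 0.799747
  R3 <- R3 - (1.8617/2.5062) R1 = R3 - (0.742838) R1:  -0.419534 phi_2 + 1.123259 phi_3 = -0.269334
  R3 <- R3 - (-0.419534/1.444247) R2 = R3 - (-0.290487) R2:  1.00139 phi_3 = -0.037019
Back-substitution:
  phi_hat_3 = -0.037019 / 1.00139 = -0.036967
  phi_hat_2 = (0.799747 - (-0.419534)(-0.036967)) / 1.444247 = 0.543008
  phi_hat_1 = (-1.6314 - (-1.6314)(0.543008) - (1.8617)(-0.036967)) / 2.5062 = -0.270016
So phi_hat = [-0.2700, 0.5430, -0.0370].
Therefore phi_hat_2 = 0.5430.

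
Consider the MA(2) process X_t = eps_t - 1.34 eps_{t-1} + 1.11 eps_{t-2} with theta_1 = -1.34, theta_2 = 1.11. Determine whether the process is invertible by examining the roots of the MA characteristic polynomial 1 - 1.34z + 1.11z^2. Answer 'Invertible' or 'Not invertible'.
\text{Not invertible}

The MA(q) characteristic polynomial is P(z) = 1 - 1.34z + 1.11z^2.
Invertibility requires all roots to lie outside the unit circle, i.e. |z| > 1 for every root.
Set 1 + (-1.34) z + (1.11) z^2 = 0, i.e. a z^2 + b z + c = 0 with a = 1.11, b = -1.34, c = 1.
Discriminant D = b^2 - 4ac = (-1.34)^2 - 4*(1.11)*1 = 1.7956 - (4.44) = -2.6444.
D < 0, so the roots are the complex-conjugate pair z = (-b +/- i sqrt(-D)) / (2a) = 0.6036 +/- 0.7325i.
For a conjugate pair |z|^2 = z * conj(z) = (product of roots) = c/a = 1/(1.11) = 0.900901, so |z| = sqrt(0.900901) = 0.9492 for both roots.
Moduli of all roots: 0.9492, 0.9492.
All moduli strictly greater than 1? No.
Verdict: Not invertible.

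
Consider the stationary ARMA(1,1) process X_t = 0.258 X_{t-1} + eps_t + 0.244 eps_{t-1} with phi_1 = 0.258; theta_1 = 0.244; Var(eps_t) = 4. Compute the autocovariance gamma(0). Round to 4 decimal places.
\gamma(0) = 5.0799

Multiply the model equation by X_{t-k} and take expectations. With theta_0 = psi_0 = 1 and psi_j the MA(infinity) weights, this gives
  gamma(k) - sum_i phi_i gamma(k-i) = c_k,
  c_k = sigma^2 * sum_{j=k..q} theta_j psi_{j-k}   (c_k = 0 for k > q),
using gamma(-m) = gamma(m).
psi-weights needed (psi_j = theta_j + sum_i phi_i psi_{j-i}):
  psi_1 = theta_1 + phi_1 = 0.244 + (0.258) = 0.502
Right-hand sides:
  c_0 = sigma^2 (1 + theta_1 psi_1) = 4 * (1 + (0.244)(0.502)) = 4 * 1.122488 = 4.489952
  c_1 = sigma^2 theta_1 = 4 * (0.244) = 0.976
  c_2 = 0
Equations for k = 0 and k = 1 (AR order 1):
  gamma(0) = phi_1 gamma(1) + c_0
  gamma(1) = phi_1 gamma(0) + c_1
Substituting the second into the first: gamma(0) (1 - phi_1^2) = c_0 + phi_1 c_1, so
  gamma(0) = (c_0 + phi_1 c_1) / (1 - phi_1^2) = (4.489952 + (0.258)(0.976)) / (1 - (0.258)^2) = 4.74176 / 0.933436 = 5.079898.
Therefore gamma(0) = 5.0799 (to 4 decimal places).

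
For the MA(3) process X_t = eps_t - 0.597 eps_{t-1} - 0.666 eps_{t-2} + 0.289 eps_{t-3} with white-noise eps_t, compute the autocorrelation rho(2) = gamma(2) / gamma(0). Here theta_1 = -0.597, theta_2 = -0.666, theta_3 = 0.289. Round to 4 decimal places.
\rho(2) = -0.4452

For an MA(q) process with theta_0 = 1, the autocovariance is
  gamma(k) = sigma^2 * sum_{i=0..q-k} theta_i * theta_{i+k},
and rho(k) = gamma(k) / gamma(0). Sigma^2 cancels.
  numerator   = (1)*(-0.666) + (-0.597)*(0.289) = -0.838533.
  denominator = (1)^2 + (-0.597)^2 + (-0.666)^2 + (0.289)^2 = 1.883486.
  rho(2) = -0.838533 / 1.883486 = -0.4452.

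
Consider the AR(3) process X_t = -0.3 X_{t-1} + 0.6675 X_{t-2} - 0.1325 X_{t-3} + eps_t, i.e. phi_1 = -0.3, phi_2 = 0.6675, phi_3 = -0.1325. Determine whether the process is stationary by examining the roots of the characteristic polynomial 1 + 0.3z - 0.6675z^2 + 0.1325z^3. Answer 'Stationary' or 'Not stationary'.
\text{Not stationary}

The AR(p) characteristic polynomial is P(z) = 1 + 0.3z - 0.6675z^2 + 0.1325z^3.
Stationarity requires all roots to lie outside the unit circle, i.e. |z| > 1 for every root.
Degree 3: look for a simple real root z0 first, then factor out (1 - z/z0) and solve the remaining quadratic.
Testing z0 = 4: P(4) = 1 + (0.3)(4) + (-0.6675)(4)^2 + (0.1325)(4)^3
  = 1 + (1.2) + (-10.68) + (8.48) = 0.  So z_0 = 4 is a root, |z_0| = 4.
Divide out the factor (1 - 0.25 z) = (1 - z/z0) (since 1/z0 = 0.25):
  P(z) = (1 - 0.25 z)(1 + (0.55) z + (-0.53) z^2)
  [check: z-coef 0.55 - (0.25) = 0.3; z^2-coef -0.53 - (0.25)(0.55) = -0.6675; z^3-coef -(0.25)(-0.53) = 0.1325.]
Remaining roots from the quadratic factor 1 + (0.55) z + (-0.53) z^2:
  Set 1 + (0.55) z + (-0.53) z^2 = 0, i.e. a z^2 + b z + c = 0 with a = -0.53, b = 0.55, c = 1.
  Discriminant D = b^2 - 4ac = (0.55)^2 - 4*(-0.53)*1 = 0.3025 - (-2.12) = 2.4225.
  D >= 0, so the roots are real: z = (-b +/- sqrt(D)) / (2a) = (-0.55 +/- 1.556438) / (-1.06).
    z_1 = (-0.55 + 1.556438) / (-1.06) = -0.9495,   |z_1| = 0.9495.
    z_2 = (-0.55 - 1.556438) / (-1.06) = 1.9872,   |z_2| = 1.9872.
Moduli of all roots: 4.0000, 0.9495, 1.9872.
All moduli strictly greater than 1? No.
Verdict: Not stationary.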